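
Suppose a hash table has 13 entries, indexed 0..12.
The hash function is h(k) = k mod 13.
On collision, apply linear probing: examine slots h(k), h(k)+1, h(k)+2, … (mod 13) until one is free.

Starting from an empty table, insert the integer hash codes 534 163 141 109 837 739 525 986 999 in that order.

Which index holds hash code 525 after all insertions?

534: h=1 → slot 1
163: h=7 → slot 7
141: h=11 → slot 11
109: h=5 → slot 5
837: h=5, probe 5,6 → slot 6
739: h=11, probe 11,12 → slot 12
525: h=5, probe 5,6,7,8 → slot 8
986: h=11, probe 11,12,0 → slot 0
999: h=11, probe 11,12,0,1,2 → slot 2
Table: [986, 534, 999, ., ., 109, 837, 163, 525, ., ., 141, 739]

8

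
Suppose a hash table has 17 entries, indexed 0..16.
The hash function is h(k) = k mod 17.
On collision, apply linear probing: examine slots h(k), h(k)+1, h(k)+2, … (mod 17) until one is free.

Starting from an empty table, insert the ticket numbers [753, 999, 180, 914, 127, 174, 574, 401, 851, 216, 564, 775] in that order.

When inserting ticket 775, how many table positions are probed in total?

753 hashes to 5; slot 5 is free => place at 5.
999 hashes to 13; slot 13 is free => place at 13.
180 hashes to 10; slot 10 is free => place at 10.
914 hashes to 13; 13 taken => place at 14.
127 hashes to 8; slot 8 is free => place at 8.
174 hashes to 4; slot 4 is free => place at 4.
574 hashes to 13; 13,14 taken => place at 15.
401 hashes to 10; 10 taken => place at 11.
851 hashes to 1; slot 1 is free => place at 1.
216 hashes to 12; slot 12 is free => place at 12.
564 hashes to 3; slot 3 is free => place at 3.
775 hashes to 10; 10,11,12,13,14,15 taken => place at 16.
Table: [_, 851, _, 564, 174, 753, _, _, 127, _, 180, 401, 216, 999, 914, 574, 775]

7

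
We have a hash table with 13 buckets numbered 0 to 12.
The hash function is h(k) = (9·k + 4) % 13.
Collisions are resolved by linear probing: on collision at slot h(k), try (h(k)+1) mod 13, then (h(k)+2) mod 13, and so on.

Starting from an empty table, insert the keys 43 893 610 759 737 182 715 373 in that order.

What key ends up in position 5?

715

Insert 43: h=1, slot 1 empty -> index 1.
Insert 893: h=7, slot 7 empty -> index 7.
Insert 610: h=8, slot 8 empty -> index 8.
Insert 759: h=10, slot 10 empty -> index 10.
Insert 737: h=7, slots 7,8 occupied -> index 9.
Insert 182: h=4, slot 4 empty -> index 4.
Insert 715: h=4, slot 4 occupied -> index 5.
Insert 373: h=7, slots 7,8,9,10 occupied -> index 11.
Table: [-, 43, -, -, 182, 715, -, 893, 610, 737, 759, 373, -]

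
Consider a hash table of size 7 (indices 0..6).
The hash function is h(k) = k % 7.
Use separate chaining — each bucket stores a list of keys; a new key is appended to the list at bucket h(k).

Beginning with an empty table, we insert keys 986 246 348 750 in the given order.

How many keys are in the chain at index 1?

986 → bucket 6
246 → bucket 1
348 → bucket 5
750 → bucket 1 (collision)
Final buckets:
0: _
1: 246 -> 750
2: _
3: _
4: _
5: 348
6: 986

2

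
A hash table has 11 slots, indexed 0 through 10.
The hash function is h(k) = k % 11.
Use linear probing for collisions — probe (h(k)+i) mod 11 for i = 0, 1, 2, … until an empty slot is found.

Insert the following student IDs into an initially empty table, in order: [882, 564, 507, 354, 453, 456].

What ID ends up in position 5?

453

Insert 882: h=2, slot 2 empty => index 2.
Insert 564: h=3, slot 3 empty => index 3.
Insert 507: h=1, slot 1 empty => index 1.
Insert 354: h=2, slots 2,3 occupied => index 4.
Insert 453: h=2, slots 2,3,4 occupied => index 5.
Insert 456: h=5, slot 5 occupied => index 6.
Table: [., 507, 882, 564, 354, 453, 456, ., ., ., .]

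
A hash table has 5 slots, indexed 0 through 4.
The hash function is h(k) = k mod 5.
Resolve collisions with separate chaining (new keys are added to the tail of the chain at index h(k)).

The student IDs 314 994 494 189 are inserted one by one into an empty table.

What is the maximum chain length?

4

Insert 314: h=4, bucket 4 empty → new chain.
Insert 994: h=4, bucket 4 nonempty → append to chain.
Insert 494: h=4, bucket 4 nonempty → append to chain.
Insert 189: h=4, bucket 4 nonempty → append to chain.
Final buckets:
0: -
1: -
2: -
3: -
4: 314 -> 994 -> 494 -> 189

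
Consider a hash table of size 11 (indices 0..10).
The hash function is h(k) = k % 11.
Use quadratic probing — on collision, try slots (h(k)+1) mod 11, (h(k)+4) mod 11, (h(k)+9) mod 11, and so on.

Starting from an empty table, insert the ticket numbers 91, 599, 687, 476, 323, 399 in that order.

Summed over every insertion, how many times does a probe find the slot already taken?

6

91 hashes to 3; slot 3 is free → place at 3.
599 hashes to 5; slot 5 is free → place at 5.
687 hashes to 5; 5 taken → place at 6.
476 hashes to 3; 3 taken → place at 4.
323 hashes to 4; 4,5 taken → place at 8.
399 hashes to 3; 3,4 taken → place at 7.
Table: [_, _, _, 91, 476, 599, 687, 399, 323, _, _]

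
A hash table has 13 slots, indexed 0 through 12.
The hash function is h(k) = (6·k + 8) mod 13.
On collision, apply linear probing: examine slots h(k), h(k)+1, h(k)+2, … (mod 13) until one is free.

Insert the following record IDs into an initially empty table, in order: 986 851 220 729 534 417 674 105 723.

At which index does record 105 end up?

6

Insert 986: h=9, slot 9 empty => index 9.
Insert 851: h=5, slot 5 empty => index 5.
Insert 220: h=2, slot 2 empty => index 2.
Insert 729: h=1, slot 1 empty => index 1.
Insert 534: h=1, slots 1,2 occupied => index 3.
Insert 417: h=1, slots 1,2,3 occupied => index 4.
Insert 674: h=9, slot 9 occupied => index 10.
Insert 105: h=1, slots 1,2,3,4,5 occupied => index 6.
Insert 723: h=4, slots 4,5,6 occupied => index 7.
Table: [., 729, 220, 534, 417, 851, 105, 723, ., 986, 674, ., .]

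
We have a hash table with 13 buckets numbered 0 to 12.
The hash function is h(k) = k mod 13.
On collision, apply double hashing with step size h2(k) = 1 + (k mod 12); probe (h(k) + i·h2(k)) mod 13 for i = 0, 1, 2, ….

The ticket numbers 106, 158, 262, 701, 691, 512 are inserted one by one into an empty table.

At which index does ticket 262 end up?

0

106 hashes to 2; slot 2 is free → place at 2.
158 hashes to 2, h2=3; 2 taken → place at 5.
262 hashes to 2, h2=11; 2 taken → place at 0.
701 hashes to 12; slot 12 is free → place at 12.
691 hashes to 2, h2=8; 2 taken → place at 10.
512 hashes to 5, h2=9; 5 taken → place at 1.
Table: [262, 512, 106, -, -, 158, -, -, -, -, 691, -, 701]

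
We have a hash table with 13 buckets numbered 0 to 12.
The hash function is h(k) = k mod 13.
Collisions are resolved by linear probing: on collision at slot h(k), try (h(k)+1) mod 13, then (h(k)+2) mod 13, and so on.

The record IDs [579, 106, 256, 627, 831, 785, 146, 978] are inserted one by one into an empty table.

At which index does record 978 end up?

579 hashes to 7; slot 7 is free => place at 7.
106 hashes to 2; slot 2 is free => place at 2.
256 hashes to 9; slot 9 is free => place at 9.
627 hashes to 3; slot 3 is free => place at 3.
831 hashes to 12; slot 12 is free => place at 12.
785 hashes to 5; slot 5 is free => place at 5.
146 hashes to 3; 3 taken => place at 4.
978 hashes to 3; 3,4,5 taken => place at 6.
Table: [., ., 106, 627, 146, 785, 978, 579, ., 256, ., ., 831]

6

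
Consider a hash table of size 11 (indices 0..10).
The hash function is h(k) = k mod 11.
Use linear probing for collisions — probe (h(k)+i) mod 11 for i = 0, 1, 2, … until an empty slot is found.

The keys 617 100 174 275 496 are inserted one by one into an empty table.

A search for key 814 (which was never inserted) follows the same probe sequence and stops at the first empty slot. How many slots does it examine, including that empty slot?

617: h=1 => slot 1
100: h=1, probe 1,2 => slot 2
174: h=9 => slot 9
275: h=0 => slot 0
496: h=1, probe 1,2,3 => slot 3
Table: [275, 617, 100, 496, -, -, -, -, -, 174, -]
Lookup 814: h=0, probe 0,1,2,3,4 → slot 4 empty, not found.

5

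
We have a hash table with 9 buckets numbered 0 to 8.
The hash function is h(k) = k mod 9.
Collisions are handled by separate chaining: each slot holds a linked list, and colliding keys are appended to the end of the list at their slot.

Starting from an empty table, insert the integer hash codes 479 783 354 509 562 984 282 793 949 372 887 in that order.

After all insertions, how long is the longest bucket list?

Insert 479: h=2, bucket 2 empty -> new chain.
Insert 783: h=0, bucket 0 empty -> new chain.
Insert 354: h=3, bucket 3 empty -> new chain.
Insert 509: h=5, bucket 5 empty -> new chain.
Insert 562: h=4, bucket 4 empty -> new chain.
Insert 984: h=3, bucket 3 nonempty -> append to chain.
Insert 282: h=3, bucket 3 nonempty -> append to chain.
Insert 793: h=1, bucket 1 empty -> new chain.
Insert 949: h=4, bucket 4 nonempty -> append to chain.
Insert 372: h=3, bucket 3 nonempty -> append to chain.
Insert 887: h=5, bucket 5 nonempty -> append to chain.
Final buckets:
0: 783
1: 793
2: 479
3: 354 -> 984 -> 282 -> 372
4: 562 -> 949
5: 509 -> 887
6: -
7: -
8: -

4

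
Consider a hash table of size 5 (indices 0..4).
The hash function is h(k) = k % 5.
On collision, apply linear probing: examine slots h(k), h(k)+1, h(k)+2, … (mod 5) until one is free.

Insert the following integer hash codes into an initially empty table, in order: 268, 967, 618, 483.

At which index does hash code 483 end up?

268 hashes to 3; slot 3 is free → place at 3.
967 hashes to 2; slot 2 is free → place at 2.
618 hashes to 3; 3 taken → place at 4.
483 hashes to 3; 3,4 taken → place at 0.
Table: [483, -, 967, 268, 618]

0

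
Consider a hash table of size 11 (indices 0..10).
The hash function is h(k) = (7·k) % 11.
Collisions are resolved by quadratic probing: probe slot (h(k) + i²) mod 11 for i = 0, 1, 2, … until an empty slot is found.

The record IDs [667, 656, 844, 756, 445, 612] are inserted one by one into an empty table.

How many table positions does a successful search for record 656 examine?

667: h=5 => slot 5
656: h=5, probe 5,6 => slot 6
844: h=1 => slot 1
756: h=1, probe 1,2 => slot 2
445: h=2, probe 2,3 => slot 3
612: h=5, probe 5,6,9 => slot 9
Table: [∅, 844, 756, 445, ∅, 667, 656, ∅, ∅, 612, ∅]
Lookup 656: h=5, probe 5,6 → found at 6.

2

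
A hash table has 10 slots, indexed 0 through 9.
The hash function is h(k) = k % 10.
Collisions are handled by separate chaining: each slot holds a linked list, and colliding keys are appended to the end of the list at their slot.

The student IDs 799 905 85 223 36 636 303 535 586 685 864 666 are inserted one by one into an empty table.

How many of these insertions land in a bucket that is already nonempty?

799 -> bucket 9
905 -> bucket 5
85 -> bucket 5 (collision)
223 -> bucket 3
36 -> bucket 6
636 -> bucket 6 (collision)
303 -> bucket 3 (collision)
535 -> bucket 5 (collision)
586 -> bucket 6 (collision)
685 -> bucket 5 (collision)
864 -> bucket 4
666 -> bucket 6 (collision)
Final buckets:
0: .
1: .
2: .
3: 223 -> 303
4: 864
5: 905 -> 85 -> 535 -> 685
6: 36 -> 636 -> 586 -> 666
7: .
8: .
9: 799

7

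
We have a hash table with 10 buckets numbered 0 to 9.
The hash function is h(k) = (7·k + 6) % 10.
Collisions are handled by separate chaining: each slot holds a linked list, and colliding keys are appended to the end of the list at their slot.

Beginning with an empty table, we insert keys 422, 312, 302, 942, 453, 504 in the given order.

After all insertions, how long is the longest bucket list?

4

422 -> bucket 0
312 -> bucket 0 (collision)
302 -> bucket 0 (collision)
942 -> bucket 0 (collision)
453 -> bucket 7
504 -> bucket 4
Final buckets:
0: 422 -> 312 -> 302 -> 942
1: .
2: .
3: .
4: 504
5: .
6: .
7: 453
8: .
9: .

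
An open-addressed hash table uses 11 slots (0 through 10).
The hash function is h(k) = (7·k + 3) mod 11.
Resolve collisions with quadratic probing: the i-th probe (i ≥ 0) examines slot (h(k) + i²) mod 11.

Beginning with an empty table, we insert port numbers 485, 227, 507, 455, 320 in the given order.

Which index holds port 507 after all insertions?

0

485: h=10 => slot 10
227: h=8 => slot 8
507: h=10, probe 10,0 => slot 0
455: h=9 => slot 9
320: h=10, probe 10,0,3 => slot 3
Table: [507, ., ., 320, ., ., ., ., 227, 455, 485]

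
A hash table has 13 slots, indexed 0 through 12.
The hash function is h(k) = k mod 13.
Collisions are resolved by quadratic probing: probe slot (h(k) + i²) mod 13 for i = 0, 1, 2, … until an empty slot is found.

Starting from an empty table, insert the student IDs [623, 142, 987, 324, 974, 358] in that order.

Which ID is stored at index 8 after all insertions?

623 hashes to 12; slot 12 is free → place at 12.
142 hashes to 12; 12 taken → place at 0.
987 hashes to 12; 12,0 taken → place at 3.
324 hashes to 12; 12,0,3 taken → place at 8.
974 hashes to 12; 12,0,3,8 taken → place at 2.
358 hashes to 7; slot 7 is free → place at 7.
Table: [142, _, 974, 987, _, _, _, 358, 324, _, _, _, 623]

324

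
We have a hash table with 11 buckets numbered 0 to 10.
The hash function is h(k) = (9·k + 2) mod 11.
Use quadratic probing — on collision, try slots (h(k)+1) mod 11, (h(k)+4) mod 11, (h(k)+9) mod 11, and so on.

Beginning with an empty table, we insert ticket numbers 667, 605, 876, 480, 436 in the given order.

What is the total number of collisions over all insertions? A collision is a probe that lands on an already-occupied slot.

6

Insert 667: h=10, slot 10 empty -> index 10.
Insert 605: h=2, slot 2 empty -> index 2.
Insert 876: h=10, slot 10 occupied -> index 0.
Insert 480: h=10, slots 10,0 occupied -> index 3.
Insert 436: h=10, slots 10,0,3 occupied -> index 8.
Table: [876, -, 605, 480, -, -, -, -, 436, -, 667]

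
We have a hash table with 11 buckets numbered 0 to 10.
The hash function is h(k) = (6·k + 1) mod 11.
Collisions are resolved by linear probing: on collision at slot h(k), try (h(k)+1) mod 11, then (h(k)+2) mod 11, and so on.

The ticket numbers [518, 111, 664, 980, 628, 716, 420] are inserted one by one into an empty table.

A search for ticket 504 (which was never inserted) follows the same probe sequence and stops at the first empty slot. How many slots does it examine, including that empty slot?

2

Insert 518: h=7, slot 7 empty → index 7.
Insert 111: h=7, slot 7 occupied → index 8.
Insert 664: h=3, slot 3 empty → index 3.
Insert 980: h=7, slots 7,8 occupied → index 9.
Insert 628: h=7, slots 7,8,9 occupied → index 10.
Insert 716: h=7, slots 7,8,9,10 occupied → index 0.
Insert 420: h=2, slot 2 empty → index 2.
Table: [716, -, 420, 664, -, -, -, 518, 111, 980, 628]
Lookup 504: h=0, probe 0,1 → slot 1 empty, not found.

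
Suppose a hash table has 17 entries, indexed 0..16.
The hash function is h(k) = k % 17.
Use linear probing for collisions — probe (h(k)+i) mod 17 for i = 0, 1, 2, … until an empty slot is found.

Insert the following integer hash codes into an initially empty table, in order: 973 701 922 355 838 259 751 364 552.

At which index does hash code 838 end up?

973 hashes to 4; slot 4 is free => place at 4.
701 hashes to 4; 4 taken => place at 5.
922 hashes to 4; 4,5 taken => place at 6.
355 hashes to 15; slot 15 is free => place at 15.
838 hashes to 5; 5,6 taken => place at 7.
259 hashes to 4; 4,5,6,7 taken => place at 8.
751 hashes to 3; slot 3 is free => place at 3.
364 hashes to 7; 7,8 taken => place at 9.
552 hashes to 8; 8,9 taken => place at 10.
Table: [., ., ., 751, 973, 701, 922, 838, 259, 364, 552, ., ., ., ., 355, .]

7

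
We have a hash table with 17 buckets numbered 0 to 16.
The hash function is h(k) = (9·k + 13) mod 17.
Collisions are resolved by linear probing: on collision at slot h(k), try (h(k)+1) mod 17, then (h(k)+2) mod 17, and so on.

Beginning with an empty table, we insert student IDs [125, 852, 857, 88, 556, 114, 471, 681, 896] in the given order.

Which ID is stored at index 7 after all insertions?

125: h=16 → slot 16
852: h=14 → slot 14
857: h=8 → slot 8
88: h=6 → slot 6
556: h=2 → slot 2
114: h=2, probe 2,3 → slot 3
471: h=2, probe 2,3,4 → slot 4
681: h=5 → slot 5
896: h=2, probe 2,3,4,5,6,7 → slot 7
Table: [—, —, 556, 114, 471, 681, 88, 896, 857, —, —, —, —, —, 852, —, 125]

896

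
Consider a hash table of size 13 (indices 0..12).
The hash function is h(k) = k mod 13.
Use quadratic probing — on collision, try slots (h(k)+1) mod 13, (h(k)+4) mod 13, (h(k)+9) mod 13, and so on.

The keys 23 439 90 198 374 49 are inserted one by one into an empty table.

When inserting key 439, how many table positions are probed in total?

2

23: h=10 → slot 10
439: h=10, probe 10,11 → slot 11
90: h=12 → slot 12
198: h=3 → slot 3
374: h=10, probe 10,11,1 → slot 1
49: h=10, probe 10,11,1,6 → slot 6
Table: [-, 374, -, 198, -, -, 49, -, -, -, 23, 439, 90]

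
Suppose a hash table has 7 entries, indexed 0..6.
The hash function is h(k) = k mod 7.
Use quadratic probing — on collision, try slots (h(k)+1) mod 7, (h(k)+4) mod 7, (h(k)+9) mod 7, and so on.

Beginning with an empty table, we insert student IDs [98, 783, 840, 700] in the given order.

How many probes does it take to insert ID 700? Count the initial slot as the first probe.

98 hashes to 0; slot 0 is free -> place at 0.
783 hashes to 6; slot 6 is free -> place at 6.
840 hashes to 0; 0 taken -> place at 1.
700 hashes to 0; 0,1 taken -> place at 4.
Table: [98, 840, -, -, 700, -, 783]

3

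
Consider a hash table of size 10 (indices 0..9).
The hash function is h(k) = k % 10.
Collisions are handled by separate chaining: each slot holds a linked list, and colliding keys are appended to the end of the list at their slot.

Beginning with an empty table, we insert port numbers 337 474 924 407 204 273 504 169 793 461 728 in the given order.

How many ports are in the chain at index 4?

4

Insert 337: h=7, bucket 7 empty -> new chain.
Insert 474: h=4, bucket 4 empty -> new chain.
Insert 924: h=4, bucket 4 nonempty -> append to chain.
Insert 407: h=7, bucket 7 nonempty -> append to chain.
Insert 204: h=4, bucket 4 nonempty -> append to chain.
Insert 273: h=3, bucket 3 empty -> new chain.
Insert 504: h=4, bucket 4 nonempty -> append to chain.
Insert 169: h=9, bucket 9 empty -> new chain.
Insert 793: h=3, bucket 3 nonempty -> append to chain.
Insert 461: h=1, bucket 1 empty -> new chain.
Insert 728: h=8, bucket 8 empty -> new chain.
Final buckets:
0: -
1: 461
2: -
3: 273 -> 793
4: 474 -> 924 -> 204 -> 504
5: -
6: -
7: 337 -> 407
8: 728
9: 169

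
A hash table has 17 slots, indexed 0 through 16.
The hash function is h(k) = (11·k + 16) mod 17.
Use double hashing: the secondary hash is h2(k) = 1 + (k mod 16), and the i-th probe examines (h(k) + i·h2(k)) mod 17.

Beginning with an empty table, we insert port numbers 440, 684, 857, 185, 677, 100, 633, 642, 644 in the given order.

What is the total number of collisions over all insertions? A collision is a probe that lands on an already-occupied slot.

7

440 hashes to 11; slot 11 is free => place at 11.
684 hashes to 9; slot 9 is free => place at 9.
857 hashes to 8; slot 8 is free => place at 8.
185 hashes to 11, h2=10; 11 taken => place at 4.
677 hashes to 0; slot 0 is free => place at 0.
100 hashes to 11, h2=5; 11 taken => place at 16.
633 hashes to 9, h2=10; 9 taken => place at 2.
642 hashes to 6; slot 6 is free => place at 6.
644 hashes to 11, h2=5; 11,16,4,9 taken => place at 14.
Table: [677, ., 633, ., 185, ., 642, ., 857, 684, ., 440, ., ., 644, ., 100]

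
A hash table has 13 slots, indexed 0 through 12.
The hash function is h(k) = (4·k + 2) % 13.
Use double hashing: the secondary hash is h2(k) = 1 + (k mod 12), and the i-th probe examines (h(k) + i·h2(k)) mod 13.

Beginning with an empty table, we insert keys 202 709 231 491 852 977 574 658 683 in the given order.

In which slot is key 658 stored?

Insert 202: h=4, slot 4 empty → index 4.
Insert 709: h=4, h2=2, slot 4 occupied → index 6.
Insert 231: h=3, slot 3 empty → index 3.
Insert 491: h=3, h2=12, slot 3 occupied → index 2.
Insert 852: h=4, h2=1, slot 4 occupied → index 5.
Insert 977: h=10, slot 10 empty → index 10.
Insert 574: h=10, h2=11, slot 10 occupied → index 8.
Insert 658: h=8, h2=11, slots 8,6,4,2 occupied → index 0.
Insert 683: h=4, h2=12, slots 4,3,2 occupied → index 1.
Table: [658, 683, 491, 231, 202, 852, 709, —, 574, —, 977, —, —]

0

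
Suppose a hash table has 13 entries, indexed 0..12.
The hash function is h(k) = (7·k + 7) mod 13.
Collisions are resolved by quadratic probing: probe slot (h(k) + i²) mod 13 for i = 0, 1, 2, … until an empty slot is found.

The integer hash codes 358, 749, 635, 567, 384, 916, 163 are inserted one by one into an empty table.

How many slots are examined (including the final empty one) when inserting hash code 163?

3

Insert 358: h=4, slot 4 empty => index 4.
Insert 749: h=11, slot 11 empty => index 11.
Insert 635: h=6, slot 6 empty => index 6.
Insert 567: h=11, slot 11 occupied => index 12.
Insert 384: h=4, slot 4 occupied => index 5.
Insert 916: h=10, slot 10 empty => index 10.
Insert 163: h=4, slots 4,5 occupied => index 8.
Table: [—, —, —, —, 358, 384, 635, —, 163, —, 916, 749, 567]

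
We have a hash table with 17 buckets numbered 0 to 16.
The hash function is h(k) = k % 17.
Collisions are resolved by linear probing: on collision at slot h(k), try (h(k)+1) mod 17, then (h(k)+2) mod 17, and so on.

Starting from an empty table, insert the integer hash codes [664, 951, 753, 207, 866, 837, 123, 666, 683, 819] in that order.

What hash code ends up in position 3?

Insert 664: h=1, slot 1 empty → index 1.
Insert 951: h=16, slot 16 empty → index 16.
Insert 753: h=5, slot 5 empty → index 5.
Insert 207: h=3, slot 3 empty → index 3.
Insert 866: h=16, slot 16 occupied → index 0.
Insert 837: h=4, slot 4 empty → index 4.
Insert 123: h=4, slots 4,5 occupied → index 6.
Insert 666: h=3, slots 3,4,5,6 occupied → index 7.
Insert 683: h=3, slots 3,4,5,6,7 occupied → index 8.
Insert 819: h=3, slots 3,4,5,6,7,8 occupied → index 9.
Table: [866, 664, ∅, 207, 837, 753, 123, 666, 683, 819, ∅, ∅, ∅, ∅, ∅, ∅, 951]

207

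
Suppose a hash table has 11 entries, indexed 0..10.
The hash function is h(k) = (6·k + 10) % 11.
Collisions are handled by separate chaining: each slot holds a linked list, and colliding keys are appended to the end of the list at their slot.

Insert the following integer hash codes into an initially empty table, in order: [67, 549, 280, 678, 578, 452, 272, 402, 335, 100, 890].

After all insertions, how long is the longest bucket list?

3

Insert 67: h=5, bucket 5 empty → new chain.
Insert 549: h=4, bucket 4 empty → new chain.
Insert 280: h=7, bucket 7 empty → new chain.
Insert 678: h=8, bucket 8 empty → new chain.
Insert 578: h=2, bucket 2 empty → new chain.
Insert 452: h=5, bucket 5 nonempty → append to chain.
Insert 272: h=3, bucket 3 empty → new chain.
Insert 402: h=2, bucket 2 nonempty → append to chain.
Insert 335: h=7, bucket 7 nonempty → append to chain.
Insert 100: h=5, bucket 5 nonempty → append to chain.
Insert 890: h=4, bucket 4 nonempty → append to chain.
Final buckets:
0: .
1: .
2: 578 -> 402
3: 272
4: 549 -> 890
5: 67 -> 452 -> 100
6: .
7: 280 -> 335
8: 678
9: .
10: .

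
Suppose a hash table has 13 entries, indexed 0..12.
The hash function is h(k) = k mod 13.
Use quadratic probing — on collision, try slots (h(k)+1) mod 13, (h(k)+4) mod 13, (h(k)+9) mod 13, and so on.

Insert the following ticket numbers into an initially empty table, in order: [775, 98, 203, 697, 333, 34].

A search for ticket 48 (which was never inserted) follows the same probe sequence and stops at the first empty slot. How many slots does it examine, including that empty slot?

775 hashes to 8; slot 8 is free → place at 8.
98 hashes to 7; slot 7 is free → place at 7.
203 hashes to 8; 8 taken → place at 9.
697 hashes to 8; 8,9 taken → place at 12.
333 hashes to 8; 8,9,12 taken → place at 4.
34 hashes to 8; 8,9,12,4 taken → place at 11.
Table: [-, -, -, -, 333, -, -, 98, 775, 203, -, 34, 697]
Lookup 48: h=9, probe 9,10 → slot 10 empty, not found.

2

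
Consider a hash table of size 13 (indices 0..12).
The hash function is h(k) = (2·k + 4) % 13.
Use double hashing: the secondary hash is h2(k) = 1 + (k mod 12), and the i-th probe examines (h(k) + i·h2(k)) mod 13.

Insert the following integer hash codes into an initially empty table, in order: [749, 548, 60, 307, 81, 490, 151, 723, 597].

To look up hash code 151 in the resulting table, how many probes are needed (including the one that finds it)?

5

749: h=7 → slot 7
548: h=8 → slot 8
60: h=7, h2=1, probe 7,8,9 → slot 9
307: h=7, h2=8, probe 7,2 → slot 2
81: h=10 → slot 10
490: h=9, h2=11, probe 9,7,5 → slot 5
151: h=7, h2=8, probe 7,2,10,5,0 → slot 0
723: h=7, h2=4, probe 7,11 → slot 11
597: h=2, h2=10, probe 2,12 → slot 12
Table: [151, ∅, 307, ∅, ∅, 490, ∅, 749, 548, 60, 81, 723, 597]
Lookup 151: h=7, h2=8, probe 7,2,10,5,0 → found at 0.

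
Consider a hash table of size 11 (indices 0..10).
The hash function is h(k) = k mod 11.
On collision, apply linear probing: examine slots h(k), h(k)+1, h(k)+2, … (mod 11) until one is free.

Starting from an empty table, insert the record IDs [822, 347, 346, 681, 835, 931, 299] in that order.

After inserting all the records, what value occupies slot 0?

822 hashes to 8; slot 8 is free → place at 8.
347 hashes to 6; slot 6 is free → place at 6.
346 hashes to 5; slot 5 is free → place at 5.
681 hashes to 10; slot 10 is free → place at 10.
835 hashes to 10; 10 taken → place at 0.
931 hashes to 7; slot 7 is free → place at 7.
299 hashes to 2; slot 2 is free → place at 2.
Table: [835, —, 299, —, —, 346, 347, 931, 822, —, 681]

835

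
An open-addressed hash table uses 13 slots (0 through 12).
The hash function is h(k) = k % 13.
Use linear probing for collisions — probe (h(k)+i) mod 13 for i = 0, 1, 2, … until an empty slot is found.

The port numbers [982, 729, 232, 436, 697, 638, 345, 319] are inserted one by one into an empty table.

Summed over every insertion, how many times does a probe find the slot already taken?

982 hashes to 7; slot 7 is free -> place at 7.
729 hashes to 1; slot 1 is free -> place at 1.
232 hashes to 11; slot 11 is free -> place at 11.
436 hashes to 7; 7 taken -> place at 8.
697 hashes to 8; 8 taken -> place at 9.
638 hashes to 1; 1 taken -> place at 2.
345 hashes to 7; 7,8,9 taken -> place at 10.
319 hashes to 7; 7,8,9,10,11 taken -> place at 12.
Table: [—, 729, 638, —, —, —, —, 982, 436, 697, 345, 232, 319]

11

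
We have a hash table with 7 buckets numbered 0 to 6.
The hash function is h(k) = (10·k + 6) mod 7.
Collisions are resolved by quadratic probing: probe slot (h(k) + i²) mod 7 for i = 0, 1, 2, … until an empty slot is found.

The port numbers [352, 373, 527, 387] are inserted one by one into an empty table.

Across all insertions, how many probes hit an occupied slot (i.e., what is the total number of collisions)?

6

Insert 352: h=5, slot 5 empty => index 5.
Insert 373: h=5, slot 5 occupied => index 6.
Insert 527: h=5, slots 5,6 occupied => index 2.
Insert 387: h=5, slots 5,6,2 occupied => index 0.
Table: [387, -, 527, -, -, 352, 373]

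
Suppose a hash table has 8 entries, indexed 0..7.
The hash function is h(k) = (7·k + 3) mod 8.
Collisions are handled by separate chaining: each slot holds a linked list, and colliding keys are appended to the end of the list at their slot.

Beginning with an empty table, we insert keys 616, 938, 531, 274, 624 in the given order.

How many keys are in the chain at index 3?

Insert 616: h=3, bucket 3 empty -> new chain.
Insert 938: h=1, bucket 1 empty -> new chain.
Insert 531: h=0, bucket 0 empty -> new chain.
Insert 274: h=1, bucket 1 nonempty -> append to chain.
Insert 624: h=3, bucket 3 nonempty -> append to chain.
Final buckets:
0: 531
1: 938 -> 274
2: ∅
3: 616 -> 624
4: ∅
5: ∅
6: ∅
7: ∅

2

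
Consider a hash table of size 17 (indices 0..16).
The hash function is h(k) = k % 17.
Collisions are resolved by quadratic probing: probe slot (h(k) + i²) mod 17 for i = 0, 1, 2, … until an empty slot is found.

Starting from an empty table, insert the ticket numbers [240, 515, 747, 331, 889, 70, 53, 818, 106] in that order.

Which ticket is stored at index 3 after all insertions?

240: h=2 -> slot 2
515: h=5 -> slot 5
747: h=16 -> slot 16
331: h=8 -> slot 8
889: h=5, probe 5,6 -> slot 6
70: h=2, probe 2,3 -> slot 3
53: h=2, probe 2,3,6,11 -> slot 11
818: h=2, probe 2,3,6,11,1 -> slot 1
106: h=4 -> slot 4
Table: [., 818, 240, 70, 106, 515, 889, ., 331, ., ., 53, ., ., ., ., 747]

70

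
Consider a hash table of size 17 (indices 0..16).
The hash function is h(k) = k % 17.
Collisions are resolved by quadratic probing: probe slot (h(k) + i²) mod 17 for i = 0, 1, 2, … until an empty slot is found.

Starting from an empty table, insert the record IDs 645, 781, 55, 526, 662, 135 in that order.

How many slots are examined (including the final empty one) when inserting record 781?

645: h=16 -> slot 16
781: h=16, probe 16,0 -> slot 0
55: h=4 -> slot 4
526: h=16, probe 16,0,3 -> slot 3
662: h=16, probe 16,0,3,8 -> slot 8
135: h=16, probe 16,0,3,8,15 -> slot 15
Table: [781, ∅, ∅, 526, 55, ∅, ∅, ∅, 662, ∅, ∅, ∅, ∅, ∅, ∅, 135, 645]

2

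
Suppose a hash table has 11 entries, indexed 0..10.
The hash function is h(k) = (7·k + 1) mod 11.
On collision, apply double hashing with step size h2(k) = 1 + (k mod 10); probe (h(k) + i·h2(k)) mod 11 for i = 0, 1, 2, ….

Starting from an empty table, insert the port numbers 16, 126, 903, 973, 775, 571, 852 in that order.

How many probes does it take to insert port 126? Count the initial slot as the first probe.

16: h=3 → slot 3
126: h=3, h2=7, probe 3,10 → slot 10
903: h=8 → slot 8
973: h=3, h2=4, probe 3,7 → slot 7
775: h=3, h2=6, probe 3,9 → slot 9
571: h=5 → slot 5
852: h=3, h2=3, probe 3,6 → slot 6
Table: [., ., ., 16, ., 571, 852, 973, 903, 775, 126]

2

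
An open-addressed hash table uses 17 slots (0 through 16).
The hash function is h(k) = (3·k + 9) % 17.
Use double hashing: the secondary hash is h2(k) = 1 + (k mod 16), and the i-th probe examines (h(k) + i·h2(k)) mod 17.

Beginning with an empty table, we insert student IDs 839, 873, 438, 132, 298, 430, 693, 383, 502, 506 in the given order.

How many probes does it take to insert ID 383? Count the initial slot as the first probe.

2

Insert 839: h=10, slot 10 empty => index 10.
Insert 873: h=10, h2=10, slot 10 occupied => index 3.
Insert 438: h=14, slot 14 empty => index 14.
Insert 132: h=14, h2=5, slot 14 occupied => index 2.
Insert 298: h=2, h2=11, slot 2 occupied => index 13.
Insert 430: h=7, slot 7 empty => index 7.
Insert 693: h=14, h2=6, slots 14,3 occupied => index 9.
Insert 383: h=2, h2=16, slot 2 occupied => index 1.
Insert 502: h=2, h2=7, slots 2,9 occupied => index 16.
Insert 506: h=14, h2=11, slot 14 occupied => index 8.
Table: [∅, 383, 132, 873, ∅, ∅, ∅, 430, 506, 693, 839, ∅, ∅, 298, 438, ∅, 502]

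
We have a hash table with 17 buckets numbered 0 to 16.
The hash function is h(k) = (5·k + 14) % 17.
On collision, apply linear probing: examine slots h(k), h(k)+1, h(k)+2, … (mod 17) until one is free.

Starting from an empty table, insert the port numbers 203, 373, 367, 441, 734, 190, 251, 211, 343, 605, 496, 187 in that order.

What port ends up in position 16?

211

Insert 203: h=9, slot 9 empty → index 9.
Insert 373: h=9, slot 9 occupied → index 10.
Insert 367: h=13, slot 13 empty → index 13.
Insert 441: h=9, slots 9,10 occupied → index 11.
Insert 734: h=12, slot 12 empty → index 12.
Insert 190: h=12, slots 12,13 occupied → index 14.
Insert 251: h=11, slots 11,12,13,14 occupied → index 15.
Insert 211: h=15, slot 15 occupied → index 16.
Insert 343: h=12, slots 12,13,14,15,16 occupied → index 0.
Insert 605: h=13, slots 13,14,15,16,0 occupied → index 1.
Insert 496: h=12, slots 12,13,14,15,16,0,1 occupied → index 2.
Insert 187: h=14, slots 14,15,16,0,1,2 occupied → index 3.
Table: [343, 605, 496, 187, ∅, ∅, ∅, ∅, ∅, 203, 373, 441, 734, 367, 190, 251, 211]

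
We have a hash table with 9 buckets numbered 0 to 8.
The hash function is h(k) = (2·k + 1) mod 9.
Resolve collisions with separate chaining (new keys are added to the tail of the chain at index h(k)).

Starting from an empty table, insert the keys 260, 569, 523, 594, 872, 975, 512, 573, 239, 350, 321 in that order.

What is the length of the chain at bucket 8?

Insert 260: h=8, bucket 8 empty → new chain.
Insert 569: h=5, bucket 5 empty → new chain.
Insert 523: h=3, bucket 3 empty → new chain.
Insert 594: h=1, bucket 1 empty → new chain.
Insert 872: h=8, bucket 8 nonempty → append to chain.
Insert 975: h=7, bucket 7 empty → new chain.
Insert 512: h=8, bucket 8 nonempty → append to chain.
Insert 573: h=4, bucket 4 empty → new chain.
Insert 239: h=2, bucket 2 empty → new chain.
Insert 350: h=8, bucket 8 nonempty → append to chain.
Insert 321: h=4, bucket 4 nonempty → append to chain.
Final buckets:
0: -
1: 594
2: 239
3: 523
4: 573 -> 321
5: 569
6: -
7: 975
8: 260 -> 872 -> 512 -> 350

4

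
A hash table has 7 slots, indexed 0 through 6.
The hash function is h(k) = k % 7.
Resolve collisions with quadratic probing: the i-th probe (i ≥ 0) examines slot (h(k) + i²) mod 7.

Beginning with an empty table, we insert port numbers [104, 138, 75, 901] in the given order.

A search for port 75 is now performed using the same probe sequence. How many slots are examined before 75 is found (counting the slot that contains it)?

Insert 104: h=6, slot 6 empty => index 6.
Insert 138: h=5, slot 5 empty => index 5.
Insert 75: h=5, slots 5,6 occupied => index 2.
Insert 901: h=5, slots 5,6,2 occupied => index 0.
Table: [901, _, 75, _, _, 138, 104]
Lookup 75: h=5, probe 5,6,2 → found at 2.

3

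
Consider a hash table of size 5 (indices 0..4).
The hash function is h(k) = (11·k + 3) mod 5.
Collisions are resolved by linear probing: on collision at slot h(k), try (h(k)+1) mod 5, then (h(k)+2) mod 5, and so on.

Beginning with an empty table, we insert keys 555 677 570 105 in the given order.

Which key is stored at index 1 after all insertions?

555 hashes to 3; slot 3 is free -> place at 3.
677 hashes to 0; slot 0 is free -> place at 0.
570 hashes to 3; 3 taken -> place at 4.
105 hashes to 3; 3,4,0 taken -> place at 1.
Table: [677, 105, -, 555, 570]

105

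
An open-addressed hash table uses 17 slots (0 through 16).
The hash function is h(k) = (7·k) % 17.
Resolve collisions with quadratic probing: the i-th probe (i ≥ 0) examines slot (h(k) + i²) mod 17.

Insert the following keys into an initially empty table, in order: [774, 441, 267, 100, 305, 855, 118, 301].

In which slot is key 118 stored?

14

Insert 774: h=12, slot 12 empty => index 12.
Insert 441: h=10, slot 10 empty => index 10.
Insert 267: h=16, slot 16 empty => index 16.
Insert 100: h=3, slot 3 empty => index 3.
Insert 305: h=10, slot 10 occupied => index 11.
Insert 855: h=1, slot 1 empty => index 1.
Insert 118: h=10, slots 10,11 occupied => index 14.
Insert 301: h=16, slot 16 occupied => index 0.
Table: [301, 855, _, 100, _, _, _, _, _, _, 441, 305, 774, _, 118, _, 267]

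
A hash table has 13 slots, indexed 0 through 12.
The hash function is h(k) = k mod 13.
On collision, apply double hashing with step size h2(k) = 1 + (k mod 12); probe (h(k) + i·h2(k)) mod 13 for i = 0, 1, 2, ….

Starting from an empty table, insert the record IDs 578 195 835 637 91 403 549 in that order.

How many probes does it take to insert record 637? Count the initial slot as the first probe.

578: h=6 => slot 6
195: h=0 => slot 0
835: h=3 => slot 3
637: h=0, h2=2, probe 0,2 => slot 2
91: h=0, h2=8, probe 0,8 => slot 8
403: h=0, h2=8, probe 0,8,3,11 => slot 11
549: h=3, h2=10, probe 3,0,10 => slot 10
Table: [195, ., 637, 835, ., ., 578, ., 91, ., 549, 403, .]

2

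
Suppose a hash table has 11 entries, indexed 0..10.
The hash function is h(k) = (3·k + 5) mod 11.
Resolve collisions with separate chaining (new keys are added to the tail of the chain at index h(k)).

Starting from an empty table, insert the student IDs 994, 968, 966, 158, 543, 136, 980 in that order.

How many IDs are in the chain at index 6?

Insert 994: h=6, bucket 6 empty -> new chain.
Insert 968: h=5, bucket 5 empty -> new chain.
Insert 966: h=10, bucket 10 empty -> new chain.
Insert 158: h=6, bucket 6 nonempty -> append to chain.
Insert 543: h=6, bucket 6 nonempty -> append to chain.
Insert 136: h=6, bucket 6 nonempty -> append to chain.
Insert 980: h=8, bucket 8 empty -> new chain.
Final buckets:
0: _
1: _
2: _
3: _
4: _
5: 968
6: 994 -> 158 -> 543 -> 136
7: _
8: 980
9: _
10: 966

4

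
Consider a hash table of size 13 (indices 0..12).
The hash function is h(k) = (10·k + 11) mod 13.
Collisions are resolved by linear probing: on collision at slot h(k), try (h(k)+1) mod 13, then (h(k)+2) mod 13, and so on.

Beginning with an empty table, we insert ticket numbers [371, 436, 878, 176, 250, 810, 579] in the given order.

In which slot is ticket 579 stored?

371: h=3 => slot 3
436: h=3, probe 3,4 => slot 4
878: h=3, probe 3,4,5 => slot 5
176: h=3, probe 3,4,5,6 => slot 6
250: h=2 => slot 2
810: h=12 => slot 12
579: h=3, probe 3,4,5,6,7 => slot 7
Table: [_, _, 250, 371, 436, 878, 176, 579, _, _, _, _, 810]

7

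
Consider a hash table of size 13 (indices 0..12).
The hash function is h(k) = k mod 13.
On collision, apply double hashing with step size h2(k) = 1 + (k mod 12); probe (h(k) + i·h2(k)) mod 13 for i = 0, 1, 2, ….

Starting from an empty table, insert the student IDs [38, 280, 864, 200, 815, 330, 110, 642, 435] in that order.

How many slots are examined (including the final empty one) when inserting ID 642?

Insert 38: h=12, slot 12 empty -> index 12.
Insert 280: h=7, slot 7 empty -> index 7.
Insert 864: h=6, slot 6 empty -> index 6.
Insert 200: h=5, slot 5 empty -> index 5.
Insert 815: h=9, slot 9 empty -> index 9.
Insert 330: h=5, h2=7, slots 5,12,6 occupied -> index 0.
Insert 110: h=6, h2=3, slots 6,9,12 occupied -> index 2.
Insert 642: h=5, h2=7, slots 5,12,6,0,7 occupied -> index 1.
Insert 435: h=6, h2=4, slot 6 occupied -> index 10.
Table: [330, 642, 110, ∅, ∅, 200, 864, 280, ∅, 815, 435, ∅, 38]

6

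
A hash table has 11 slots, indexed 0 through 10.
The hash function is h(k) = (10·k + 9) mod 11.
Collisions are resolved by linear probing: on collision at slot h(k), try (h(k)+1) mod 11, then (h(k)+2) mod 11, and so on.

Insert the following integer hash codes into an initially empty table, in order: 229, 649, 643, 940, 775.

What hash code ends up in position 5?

940

229 hashes to 0; slot 0 is free → place at 0.
649 hashes to 9; slot 9 is free → place at 9.
643 hashes to 4; slot 4 is free → place at 4.
940 hashes to 4; 4 taken → place at 5.
775 hashes to 4; 4,5 taken → place at 6.
Table: [229, —, —, —, 643, 940, 775, —, —, 649, —]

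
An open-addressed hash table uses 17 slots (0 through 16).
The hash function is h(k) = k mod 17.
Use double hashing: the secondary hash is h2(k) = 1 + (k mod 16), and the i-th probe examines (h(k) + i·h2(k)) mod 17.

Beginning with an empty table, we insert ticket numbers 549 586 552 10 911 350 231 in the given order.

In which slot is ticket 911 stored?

Insert 549: h=5, slot 5 empty => index 5.
Insert 586: h=8, slot 8 empty => index 8.
Insert 552: h=8, h2=9, slot 8 occupied => index 0.
Insert 10: h=10, slot 10 empty => index 10.
Insert 911: h=10, h2=16, slot 10 occupied => index 9.
Insert 350: h=10, h2=15, slots 10,8 occupied => index 6.
Insert 231: h=10, h2=8, slot 10 occupied => index 1.
Table: [552, 231, —, —, —, 549, 350, —, 586, 911, 10, —, —, —, —, —, —]

9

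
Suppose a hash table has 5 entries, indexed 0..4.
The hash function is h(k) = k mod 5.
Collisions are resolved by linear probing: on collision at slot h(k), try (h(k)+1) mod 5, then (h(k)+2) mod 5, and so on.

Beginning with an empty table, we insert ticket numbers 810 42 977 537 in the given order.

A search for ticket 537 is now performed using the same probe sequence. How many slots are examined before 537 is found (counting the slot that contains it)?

Insert 810: h=0, slot 0 empty -> index 0.
Insert 42: h=2, slot 2 empty -> index 2.
Insert 977: h=2, slot 2 occupied -> index 3.
Insert 537: h=2, slots 2,3 occupied -> index 4.
Table: [810, ∅, 42, 977, 537]
Lookup 537: h=2, probe 2,3,4 → found at 4.

3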